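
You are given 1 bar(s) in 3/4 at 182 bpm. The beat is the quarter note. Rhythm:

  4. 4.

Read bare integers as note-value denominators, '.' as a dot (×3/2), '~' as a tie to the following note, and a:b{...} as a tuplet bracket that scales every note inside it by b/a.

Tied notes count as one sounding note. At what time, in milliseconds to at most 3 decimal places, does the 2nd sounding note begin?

1. 0.0ms @ 0 + 494.505ms (3/2)
2. 494.505ms @ 3/2 + 494.505ms (3/2)

note 2 onset = 3/2b = 494.505ms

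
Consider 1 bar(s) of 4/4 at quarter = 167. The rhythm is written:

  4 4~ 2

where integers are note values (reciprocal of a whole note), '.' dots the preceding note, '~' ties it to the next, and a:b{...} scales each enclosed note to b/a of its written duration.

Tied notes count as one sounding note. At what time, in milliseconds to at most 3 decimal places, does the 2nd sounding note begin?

note 2 onset = 1b = 359.281ms

1. 0.0ms @ 0 + 359.281ms (1)
2. 359.281ms @ 1 + 1077.844ms (3)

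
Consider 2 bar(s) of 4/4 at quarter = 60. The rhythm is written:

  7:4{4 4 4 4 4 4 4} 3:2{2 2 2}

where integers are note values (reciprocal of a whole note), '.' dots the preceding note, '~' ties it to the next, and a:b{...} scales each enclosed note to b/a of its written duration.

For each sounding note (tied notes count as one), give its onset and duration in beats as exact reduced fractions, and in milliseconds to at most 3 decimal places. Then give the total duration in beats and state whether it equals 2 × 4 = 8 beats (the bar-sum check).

1) 0.0ms=0b +571.429ms=4/7b
2) 571.429ms=4/7b +571.429ms=4/7b
3) 1142.857ms=8/7b +571.429ms=4/7b
4) 1714.286ms=12/7b +571.429ms=4/7b
5) 2285.714ms=16/7b +571.429ms=4/7b
6) 2857.143ms=20/7b +571.429ms=4/7b
7) 3428.571ms=24/7b +571.429ms=4/7b
8) 4000.0ms=4b +1333.333ms=4/3b
9) 5333.333ms=16/3b +1333.333ms=4/3b
10) 6666.667ms=20/3b +1333.333ms=4/3b
Σ=8b of 8 (60bpm 4/4) — PASS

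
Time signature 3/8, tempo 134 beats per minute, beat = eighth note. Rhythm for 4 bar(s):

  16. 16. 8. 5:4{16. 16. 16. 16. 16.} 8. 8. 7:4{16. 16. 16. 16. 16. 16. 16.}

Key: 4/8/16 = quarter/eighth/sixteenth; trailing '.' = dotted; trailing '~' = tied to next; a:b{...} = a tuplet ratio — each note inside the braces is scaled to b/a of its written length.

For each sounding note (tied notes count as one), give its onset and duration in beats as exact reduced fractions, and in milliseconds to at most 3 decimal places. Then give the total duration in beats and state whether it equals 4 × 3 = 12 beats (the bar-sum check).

1) 0.0ms=0b +335.821ms=3/4b
2) 335.821ms=3/4b +335.821ms=3/4b
3) 671.642ms=3/2b +671.642ms=3/2b
4) 1343.284ms=3b +268.657ms=3/5b
5) 1611.94ms=18/5b +268.657ms=3/5b
6) 1880.597ms=21/5b +268.657ms=3/5b
7) 2149.254ms=24/5b +268.657ms=3/5b
8) 2417.91ms=27/5b +268.657ms=3/5b
9) 2686.567ms=6b +671.642ms=3/2b
10) 3358.209ms=15/2b +671.642ms=3/2b
11) 4029.851ms=9b +191.898ms=3/7b
12) 4221.748ms=66/7b +191.898ms=3/7b
13) 4413.646ms=69/7b +191.898ms=3/7b
14) 4605.544ms=72/7b +191.898ms=3/7b
15) 4797.441ms=75/7b +191.898ms=3/7b
16) 4989.339ms=78/7b +191.898ms=3/7b
17) 5181.237ms=81/7b +191.898ms=3/7b
Σ=12b of 12 (134bpm 3/8) — PASS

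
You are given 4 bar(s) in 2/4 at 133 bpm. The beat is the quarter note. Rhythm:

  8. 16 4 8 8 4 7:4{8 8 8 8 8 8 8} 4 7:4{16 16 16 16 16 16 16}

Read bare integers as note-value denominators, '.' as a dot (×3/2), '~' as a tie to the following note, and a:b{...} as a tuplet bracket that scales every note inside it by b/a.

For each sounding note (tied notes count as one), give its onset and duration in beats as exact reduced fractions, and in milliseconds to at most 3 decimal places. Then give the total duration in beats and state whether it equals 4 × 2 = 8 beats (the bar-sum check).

1) 0.0ms=0b +338.346ms=3/4b
2) 338.346ms=3/4b +112.782ms=1/4b
3) 451.128ms=1b +451.128ms=1b
4) 902.256ms=2b +225.564ms=1/2b
5) 1127.82ms=5/2b +225.564ms=1/2b
6) 1353.383ms=3b +451.128ms=1b
7) 1804.511ms=4b +128.894ms=2/7b
8) 1933.405ms=30/7b +128.894ms=2/7b
9) 2062.299ms=32/7b +128.894ms=2/7b
10) 2191.192ms=34/7b +128.894ms=2/7b
11) 2320.086ms=36/7b +128.894ms=2/7b
12) 2448.98ms=38/7b +128.894ms=2/7b
13) 2577.873ms=40/7b +128.894ms=2/7b
14) 2706.767ms=6b +451.128ms=1b
15) 3157.895ms=7b +64.447ms=1/7b
16) 3222.342ms=50/7b +64.447ms=1/7b
17) 3286.788ms=51/7b +64.447ms=1/7b
18) 3351.235ms=52/7b +64.447ms=1/7b
19) 3415.682ms=53/7b +64.447ms=1/7b
20) 3480.129ms=54/7b +64.447ms=1/7b
21) 3544.576ms=55/7b +64.447ms=1/7b
Σ=8b of 8 (133bpm 2/4) — PASS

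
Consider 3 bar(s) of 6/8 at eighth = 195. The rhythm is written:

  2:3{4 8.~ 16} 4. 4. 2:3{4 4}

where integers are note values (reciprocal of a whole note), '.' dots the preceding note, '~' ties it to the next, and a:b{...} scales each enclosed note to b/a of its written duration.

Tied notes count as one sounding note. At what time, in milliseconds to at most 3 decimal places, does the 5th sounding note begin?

note 5 onset = 12b = 3692.308ms

1. 0.0ms @ 0 + 923.077ms (3)
2. 923.077ms @ 3 + 923.077ms (3)
3. 1846.154ms @ 6 + 923.077ms (3)
4. 2769.231ms @ 9 + 923.077ms (3)
5. 3692.308ms @ 12 + 923.077ms (3)
6. 4615.385ms @ 15 + 923.077ms (3)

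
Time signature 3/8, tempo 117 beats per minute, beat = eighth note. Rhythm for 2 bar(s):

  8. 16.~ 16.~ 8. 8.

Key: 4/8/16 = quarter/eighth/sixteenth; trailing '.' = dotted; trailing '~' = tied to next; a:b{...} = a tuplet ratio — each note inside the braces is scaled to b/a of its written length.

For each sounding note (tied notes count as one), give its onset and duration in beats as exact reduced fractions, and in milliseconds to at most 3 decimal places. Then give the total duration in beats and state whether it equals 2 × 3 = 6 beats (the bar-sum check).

1) 0.0ms=0b +769.231ms=3/2b
2) 769.231ms=3/2b +1538.462ms=3b
3) 2307.692ms=9/2b +769.231ms=3/2b
Σ=6b of 6 (117bpm 3/8) — PASS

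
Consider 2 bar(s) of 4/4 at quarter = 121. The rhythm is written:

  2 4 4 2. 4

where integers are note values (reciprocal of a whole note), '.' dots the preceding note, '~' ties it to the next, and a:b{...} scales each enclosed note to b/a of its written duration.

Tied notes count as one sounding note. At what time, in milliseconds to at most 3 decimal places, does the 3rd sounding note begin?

note 3 onset = 3b = 1487.603ms

1. 0.0ms @ 0 + 991.736ms (2)
2. 991.736ms @ 2 + 495.868ms (1)
3. 1487.603ms @ 3 + 495.868ms (1)
4. 1983.471ms @ 4 + 1487.603ms (3)
5. 3471.074ms @ 7 + 495.868ms (1)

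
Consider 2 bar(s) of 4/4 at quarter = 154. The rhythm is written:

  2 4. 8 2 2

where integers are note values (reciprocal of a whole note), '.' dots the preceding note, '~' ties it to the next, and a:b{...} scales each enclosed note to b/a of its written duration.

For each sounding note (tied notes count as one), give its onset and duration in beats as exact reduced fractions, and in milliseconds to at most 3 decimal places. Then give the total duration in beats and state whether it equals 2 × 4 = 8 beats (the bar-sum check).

1) 0.0ms=0b +779.221ms=2b
2) 779.221ms=2b +584.416ms=3/2b
3) 1363.636ms=7/2b +194.805ms=1/2b
4) 1558.442ms=4b +779.221ms=2b
5) 2337.662ms=6b +779.221ms=2b
Σ=8b of 8 (154bpm 4/4) — PASS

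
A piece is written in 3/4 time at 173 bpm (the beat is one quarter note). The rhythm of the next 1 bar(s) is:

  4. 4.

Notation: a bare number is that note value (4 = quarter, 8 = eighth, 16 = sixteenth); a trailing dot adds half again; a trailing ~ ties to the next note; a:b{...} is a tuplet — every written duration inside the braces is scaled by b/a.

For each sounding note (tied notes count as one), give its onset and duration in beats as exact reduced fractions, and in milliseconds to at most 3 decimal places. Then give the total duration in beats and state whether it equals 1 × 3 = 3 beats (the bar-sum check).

1) 0.0ms=0b +520.231ms=3/2b
2) 520.231ms=3/2b +520.231ms=3/2b
Σ=3b of 3 (173bpm 3/4) — PASS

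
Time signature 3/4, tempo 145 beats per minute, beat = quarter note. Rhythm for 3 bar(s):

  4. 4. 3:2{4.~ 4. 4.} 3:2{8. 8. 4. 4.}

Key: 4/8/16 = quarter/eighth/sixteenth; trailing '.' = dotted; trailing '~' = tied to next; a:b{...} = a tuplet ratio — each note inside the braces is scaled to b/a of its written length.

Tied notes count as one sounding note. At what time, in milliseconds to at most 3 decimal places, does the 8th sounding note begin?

note 8 onset = 8b = 3310.345ms

1. 0.0ms @ 0 + 620.69ms (3/2)
2. 620.69ms @ 3/2 + 620.69ms (3/2)
3. 1241.379ms @ 3 + 827.586ms (2)
4. 2068.966ms @ 5 + 413.793ms (1)
5. 2482.759ms @ 6 + 206.897ms (1/2)
6. 2689.655ms @ 13/2 + 206.897ms (1/2)
7. 2896.552ms @ 7 + 413.793ms (1)
8. 3310.345ms @ 8 + 413.793ms (1)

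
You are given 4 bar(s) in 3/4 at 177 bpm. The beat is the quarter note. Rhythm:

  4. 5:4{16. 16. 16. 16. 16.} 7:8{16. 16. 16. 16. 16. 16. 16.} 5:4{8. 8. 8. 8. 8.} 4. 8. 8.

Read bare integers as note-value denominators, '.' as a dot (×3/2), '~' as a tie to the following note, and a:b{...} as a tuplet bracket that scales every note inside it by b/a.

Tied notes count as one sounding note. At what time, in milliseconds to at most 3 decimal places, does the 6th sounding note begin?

note 6 onset = 27/10b = 915.254ms

1. 0.0ms @ 0 + 508.475ms (3/2)
2. 508.475ms @ 3/2 + 101.695ms (3/10)
3. 610.169ms @ 9/5 + 101.695ms (3/10)
4. 711.864ms @ 21/10 + 101.695ms (3/10)
5. 813.559ms @ 12/5 + 101.695ms (3/10)
6. 915.254ms @ 27/10 + 101.695ms (3/10)
7. 1016.949ms @ 3 + 145.278ms (3/7)
8. 1162.228ms @ 24/7 + 145.278ms (3/7)
9. 1307.506ms @ 27/7 + 145.278ms (3/7)
10. 1452.785ms @ 30/7 + 145.278ms (3/7)
11. 1598.063ms @ 33/7 + 145.278ms (3/7)
12. 1743.341ms @ 36/7 + 145.278ms (3/7)
13. 1888.62ms @ 39/7 + 145.278ms (3/7)
14. 2033.898ms @ 6 + 203.39ms (3/5)
15. 2237.288ms @ 33/5 + 203.39ms (3/5)
16. 2440.678ms @ 36/5 + 203.39ms (3/5)
17. 2644.068ms @ 39/5 + 203.39ms (3/5)
18. 2847.458ms @ 42/5 + 203.39ms (3/5)
19. 3050.847ms @ 9 + 508.475ms (3/2)
20. 3559.322ms @ 21/2 + 254.237ms (3/4)
21. 3813.559ms @ 45/4 + 254.237ms (3/4)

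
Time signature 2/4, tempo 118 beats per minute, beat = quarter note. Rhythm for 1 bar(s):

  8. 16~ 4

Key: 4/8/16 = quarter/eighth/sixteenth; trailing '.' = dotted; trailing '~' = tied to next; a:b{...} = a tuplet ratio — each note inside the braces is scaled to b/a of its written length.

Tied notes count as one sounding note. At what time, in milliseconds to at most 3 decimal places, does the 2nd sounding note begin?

1. 0.0ms @ 0 + 381.356ms (3/4)
2. 381.356ms @ 3/4 + 635.593ms (5/4)

note 2 onset = 3/4b = 381.356ms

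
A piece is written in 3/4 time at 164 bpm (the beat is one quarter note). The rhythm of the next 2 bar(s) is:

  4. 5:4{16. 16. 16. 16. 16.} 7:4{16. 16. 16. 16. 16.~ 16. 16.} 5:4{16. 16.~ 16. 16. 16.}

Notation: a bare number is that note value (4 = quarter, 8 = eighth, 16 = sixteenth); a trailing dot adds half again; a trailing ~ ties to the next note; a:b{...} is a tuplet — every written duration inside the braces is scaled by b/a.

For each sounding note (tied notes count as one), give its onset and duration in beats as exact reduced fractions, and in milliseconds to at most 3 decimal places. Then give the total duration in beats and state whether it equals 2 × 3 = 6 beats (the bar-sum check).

1) 0.0ms=0b +548.78ms=3/2b
2) 548.78ms=3/2b +109.756ms=3/10b
3) 658.537ms=9/5b +109.756ms=3/10b
4) 768.293ms=21/10b +109.756ms=3/10b
5) 878.049ms=12/5b +109.756ms=3/10b
6) 987.805ms=27/10b +109.756ms=3/10b
7) 1097.561ms=3b +78.397ms=3/14b
8) 1175.958ms=45/14b +78.397ms=3/14b
9) 1254.355ms=24/7b +78.397ms=3/14b
10) 1332.753ms=51/14b +78.397ms=3/14b
11) 1411.15ms=27/7b +156.794ms=3/7b
12) 1567.944ms=30/7b +78.397ms=3/14b
13) 1646.341ms=9/2b +109.756ms=3/10b
14) 1756.098ms=24/5b +219.512ms=3/5b
15) 1975.61ms=27/5b +109.756ms=3/10b
16) 2085.366ms=57/10b +109.756ms=3/10b
Σ=6b of 6 (164bpm 3/4) — PASS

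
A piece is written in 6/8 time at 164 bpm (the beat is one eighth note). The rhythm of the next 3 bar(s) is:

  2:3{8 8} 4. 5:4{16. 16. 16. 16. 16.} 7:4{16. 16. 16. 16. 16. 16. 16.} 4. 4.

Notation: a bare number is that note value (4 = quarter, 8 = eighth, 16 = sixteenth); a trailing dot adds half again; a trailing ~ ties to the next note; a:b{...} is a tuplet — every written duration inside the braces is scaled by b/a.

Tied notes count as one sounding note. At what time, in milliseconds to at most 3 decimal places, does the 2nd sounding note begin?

1. 0.0ms @ 0 + 548.78ms (3/2)
2. 548.78ms @ 3/2 + 548.78ms (3/2)
3. 1097.561ms @ 3 + 1097.561ms (3)
4. 2195.122ms @ 6 + 219.512ms (3/5)
5. 2414.634ms @ 33/5 + 219.512ms (3/5)
6. 2634.146ms @ 36/5 + 219.512ms (3/5)
7. 2853.659ms @ 39/5 + 219.512ms (3/5)
8. 3073.171ms @ 42/5 + 219.512ms (3/5)
9. 3292.683ms @ 9 + 156.794ms (3/7)
10. 3449.477ms @ 66/7 + 156.794ms (3/7)
11. 3606.272ms @ 69/7 + 156.794ms (3/7)
12. 3763.066ms @ 72/7 + 156.794ms (3/7)
13. 3919.861ms @ 75/7 + 156.794ms (3/7)
14. 4076.655ms @ 78/7 + 156.794ms (3/7)
15. 4233.449ms @ 81/7 + 156.794ms (3/7)
16. 4390.244ms @ 12 + 1097.561ms (3)
17. 5487.805ms @ 15 + 1097.561ms (3)

note 2 onset = 3/2b = 548.78ms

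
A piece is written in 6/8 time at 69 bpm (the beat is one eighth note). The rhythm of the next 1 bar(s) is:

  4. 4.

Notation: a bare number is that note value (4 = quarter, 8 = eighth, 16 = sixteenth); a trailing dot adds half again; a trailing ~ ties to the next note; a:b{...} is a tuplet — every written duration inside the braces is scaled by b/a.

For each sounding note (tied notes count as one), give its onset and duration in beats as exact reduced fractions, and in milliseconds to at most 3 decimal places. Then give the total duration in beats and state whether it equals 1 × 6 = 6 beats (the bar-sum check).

1) 0.0ms=0b +2608.696ms=3b
2) 2608.696ms=3b +2608.696ms=3b
Σ=6b of 6 (69bpm 6/8) — PASS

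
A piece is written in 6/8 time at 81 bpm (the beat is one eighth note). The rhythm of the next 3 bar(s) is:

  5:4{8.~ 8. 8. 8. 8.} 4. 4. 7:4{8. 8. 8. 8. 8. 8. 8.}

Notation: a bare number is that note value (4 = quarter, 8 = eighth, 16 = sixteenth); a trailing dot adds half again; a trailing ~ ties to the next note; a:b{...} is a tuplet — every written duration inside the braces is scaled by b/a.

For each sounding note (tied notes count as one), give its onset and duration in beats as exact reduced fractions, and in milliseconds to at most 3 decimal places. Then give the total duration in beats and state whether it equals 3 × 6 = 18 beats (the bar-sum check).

1) 0.0ms=0b +1777.778ms=12/5b
2) 1777.778ms=12/5b +888.889ms=6/5b
3) 2666.667ms=18/5b +888.889ms=6/5b
4) 3555.556ms=24/5b +888.889ms=6/5b
5) 4444.444ms=6b +2222.222ms=3b
6) 6666.667ms=9b +2222.222ms=3b
7) 8888.889ms=12b +634.921ms=6/7b
8) 9523.81ms=90/7b +634.921ms=6/7b
9) 10158.73ms=96/7b +634.921ms=6/7b
10) 10793.651ms=102/7b +634.921ms=6/7b
11) 11428.571ms=108/7b +634.921ms=6/7b
12) 12063.492ms=114/7b +634.921ms=6/7b
13) 12698.413ms=120/7b +634.921ms=6/7b
Σ=18b of 18 (81bpm 6/8) — PASS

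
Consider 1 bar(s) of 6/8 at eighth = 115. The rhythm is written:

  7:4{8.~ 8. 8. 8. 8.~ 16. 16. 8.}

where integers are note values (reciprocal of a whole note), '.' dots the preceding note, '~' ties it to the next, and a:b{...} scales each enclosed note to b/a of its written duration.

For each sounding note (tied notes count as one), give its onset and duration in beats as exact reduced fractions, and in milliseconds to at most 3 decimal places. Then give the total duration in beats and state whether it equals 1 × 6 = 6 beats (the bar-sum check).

1) 0.0ms=0b +894.41ms=12/7b
2) 894.41ms=12/7b +447.205ms=6/7b
3) 1341.615ms=18/7b +447.205ms=6/7b
4) 1788.82ms=24/7b +670.807ms=9/7b
5) 2459.627ms=33/7b +223.602ms=3/7b
6) 2683.23ms=36/7b +447.205ms=6/7b
Σ=6b of 6 (115bpm 6/8) — PASS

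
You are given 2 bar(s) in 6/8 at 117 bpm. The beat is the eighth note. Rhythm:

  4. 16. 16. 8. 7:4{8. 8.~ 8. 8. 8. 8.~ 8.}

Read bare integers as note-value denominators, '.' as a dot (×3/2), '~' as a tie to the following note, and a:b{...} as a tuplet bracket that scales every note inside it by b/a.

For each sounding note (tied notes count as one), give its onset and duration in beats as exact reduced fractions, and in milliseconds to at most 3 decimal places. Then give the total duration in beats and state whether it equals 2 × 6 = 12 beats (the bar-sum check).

1) 0.0ms=0b +1538.462ms=3b
2) 1538.462ms=3b +384.615ms=3/4b
3) 1923.077ms=15/4b +384.615ms=3/4b
4) 2307.692ms=9/2b +769.231ms=3/2b
5) 3076.923ms=6b +439.56ms=6/7b
6) 3516.484ms=48/7b +879.121ms=12/7b
7) 4395.604ms=60/7b +439.56ms=6/7b
8) 4835.165ms=66/7b +439.56ms=6/7b
9) 5274.725ms=72/7b +879.121ms=12/7b
Σ=12b of 12 (117bpm 6/8) — PASS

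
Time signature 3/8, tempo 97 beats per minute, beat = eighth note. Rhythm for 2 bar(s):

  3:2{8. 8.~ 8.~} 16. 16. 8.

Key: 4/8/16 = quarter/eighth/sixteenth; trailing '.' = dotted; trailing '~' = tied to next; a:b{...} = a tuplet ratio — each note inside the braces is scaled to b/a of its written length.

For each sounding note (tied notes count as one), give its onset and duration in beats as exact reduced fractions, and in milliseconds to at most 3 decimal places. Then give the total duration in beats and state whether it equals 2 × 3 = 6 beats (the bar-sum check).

1) 0.0ms=0b +618.557ms=1b
2) 618.557ms=1b +1701.031ms=11/4b
3) 2319.588ms=15/4b +463.918ms=3/4b
4) 2783.505ms=9/2b +927.835ms=3/2b
Σ=6b of 6 (97bpm 3/8) — PASS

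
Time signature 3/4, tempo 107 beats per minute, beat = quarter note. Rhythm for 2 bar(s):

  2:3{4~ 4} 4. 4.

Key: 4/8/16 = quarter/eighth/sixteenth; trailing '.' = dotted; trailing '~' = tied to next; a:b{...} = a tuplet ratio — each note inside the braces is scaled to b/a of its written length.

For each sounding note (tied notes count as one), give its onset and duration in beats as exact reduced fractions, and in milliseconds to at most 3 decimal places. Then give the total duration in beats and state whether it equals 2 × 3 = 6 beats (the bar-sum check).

1) 0.0ms=0b +1682.243ms=3b
2) 1682.243ms=3b +841.121ms=3/2b
3) 2523.364ms=9/2b +841.121ms=3/2b
Σ=6b of 6 (107bpm 3/4) — PASS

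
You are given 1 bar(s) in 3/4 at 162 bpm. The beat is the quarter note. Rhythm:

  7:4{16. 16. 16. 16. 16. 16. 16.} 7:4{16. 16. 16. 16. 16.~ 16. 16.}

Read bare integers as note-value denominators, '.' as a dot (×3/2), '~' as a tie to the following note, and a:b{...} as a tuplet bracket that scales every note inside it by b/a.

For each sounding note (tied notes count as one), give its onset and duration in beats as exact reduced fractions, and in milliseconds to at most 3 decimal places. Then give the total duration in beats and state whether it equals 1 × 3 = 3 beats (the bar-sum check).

1) 0.0ms=0b +79.365ms=3/14b
2) 79.365ms=3/14b +79.365ms=3/14b
3) 158.73ms=3/7b +79.365ms=3/14b
4) 238.095ms=9/14b +79.365ms=3/14b
5) 317.46ms=6/7b +79.365ms=3/14b
6) 396.825ms=15/14b +79.365ms=3/14b
7) 476.19ms=9/7b +79.365ms=3/14b
8) 555.556ms=3/2b +79.365ms=3/14b
9) 634.921ms=12/7b +79.365ms=3/14b
10) 714.286ms=27/14b +79.365ms=3/14b
11) 793.651ms=15/7b +79.365ms=3/14b
12) 873.016ms=33/14b +158.73ms=3/7b
13) 1031.746ms=39/14b +79.365ms=3/14b
Σ=3b of 3 (162bpm 3/4) — PASS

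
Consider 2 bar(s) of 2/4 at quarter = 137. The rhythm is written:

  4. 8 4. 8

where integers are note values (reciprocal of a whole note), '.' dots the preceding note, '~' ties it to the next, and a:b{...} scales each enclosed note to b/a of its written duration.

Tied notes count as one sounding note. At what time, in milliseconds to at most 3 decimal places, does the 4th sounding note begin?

note 4 onset = 7/2b = 1532.847ms

1. 0.0ms @ 0 + 656.934ms (3/2)
2. 656.934ms @ 3/2 + 218.978ms (1/2)
3. 875.912ms @ 2 + 656.934ms (3/2)
4. 1532.847ms @ 7/2 + 218.978ms (1/2)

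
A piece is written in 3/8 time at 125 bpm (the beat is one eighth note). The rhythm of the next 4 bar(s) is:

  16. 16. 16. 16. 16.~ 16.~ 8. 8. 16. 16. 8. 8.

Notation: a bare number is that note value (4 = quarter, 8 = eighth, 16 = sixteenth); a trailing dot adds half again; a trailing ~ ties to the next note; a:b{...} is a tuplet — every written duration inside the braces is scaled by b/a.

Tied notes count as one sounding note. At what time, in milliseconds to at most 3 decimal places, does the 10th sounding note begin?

note 10 onset = 21/2b = 5040.0ms

1. 0.0ms @ 0 + 360.0ms (3/4)
2. 360.0ms @ 3/4 + 360.0ms (3/4)
3. 720.0ms @ 3/2 + 360.0ms (3/4)
4. 1080.0ms @ 9/4 + 360.0ms (3/4)
5. 1440.0ms @ 3 + 1440.0ms (3)
6. 2880.0ms @ 6 + 720.0ms (3/2)
7. 3600.0ms @ 15/2 + 360.0ms (3/4)
8. 3960.0ms @ 33/4 + 360.0ms (3/4)
9. 4320.0ms @ 9 + 720.0ms (3/2)
10. 5040.0ms @ 21/2 + 720.0ms (3/2)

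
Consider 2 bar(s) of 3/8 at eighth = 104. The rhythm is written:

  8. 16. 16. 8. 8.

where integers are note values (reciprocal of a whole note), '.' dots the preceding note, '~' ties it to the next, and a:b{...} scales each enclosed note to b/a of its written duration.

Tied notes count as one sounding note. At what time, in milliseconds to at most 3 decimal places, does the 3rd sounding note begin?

note 3 onset = 9/4b = 1298.077ms

1. 0.0ms @ 0 + 865.385ms (3/2)
2. 865.385ms @ 3/2 + 432.692ms (3/4)
3. 1298.077ms @ 9/4 + 432.692ms (3/4)
4. 1730.769ms @ 3 + 865.385ms (3/2)
5. 2596.154ms @ 9/2 + 865.385ms (3/2)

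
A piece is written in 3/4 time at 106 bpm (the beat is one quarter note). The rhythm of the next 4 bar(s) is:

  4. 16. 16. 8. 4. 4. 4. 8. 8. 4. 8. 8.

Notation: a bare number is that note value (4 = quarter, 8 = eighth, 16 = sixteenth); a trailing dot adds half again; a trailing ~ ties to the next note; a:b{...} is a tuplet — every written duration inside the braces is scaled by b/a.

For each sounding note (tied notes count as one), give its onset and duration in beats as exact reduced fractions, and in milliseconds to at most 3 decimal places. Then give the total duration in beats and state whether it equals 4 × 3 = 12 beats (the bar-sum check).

1) 0.0ms=0b +849.057ms=3/2b
2) 849.057ms=3/2b +212.264ms=3/8b
3) 1061.321ms=15/8b +212.264ms=3/8b
4) 1273.585ms=9/4b +424.528ms=3/4b
5) 1698.113ms=3b +849.057ms=3/2b
6) 2547.17ms=9/2b +849.057ms=3/2b
7) 3396.226ms=6b +849.057ms=3/2b
8) 4245.283ms=15/2b +424.528ms=3/4b
9) 4669.811ms=33/4b +424.528ms=3/4b
10) 5094.34ms=9b +849.057ms=3/2b
11) 5943.396ms=21/2b +424.528ms=3/4b
12) 6367.925ms=45/4b +424.528ms=3/4b
Σ=12b of 12 (106bpm 3/4) — PASS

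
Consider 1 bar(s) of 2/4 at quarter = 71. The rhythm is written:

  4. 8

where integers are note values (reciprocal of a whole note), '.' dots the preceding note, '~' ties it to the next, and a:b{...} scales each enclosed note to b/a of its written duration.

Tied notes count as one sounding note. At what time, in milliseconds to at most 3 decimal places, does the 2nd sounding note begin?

1. 0.0ms @ 0 + 1267.606ms (3/2)
2. 1267.606ms @ 3/2 + 422.535ms (1/2)

note 2 onset = 3/2b = 1267.606ms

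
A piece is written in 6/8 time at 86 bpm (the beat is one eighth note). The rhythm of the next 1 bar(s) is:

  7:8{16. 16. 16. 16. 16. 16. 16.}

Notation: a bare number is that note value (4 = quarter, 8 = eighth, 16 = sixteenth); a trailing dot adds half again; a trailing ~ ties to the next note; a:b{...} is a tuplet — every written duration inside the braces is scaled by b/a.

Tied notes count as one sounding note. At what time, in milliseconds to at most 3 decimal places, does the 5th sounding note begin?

1. 0.0ms @ 0 + 598.007ms (6/7)
2. 598.007ms @ 6/7 + 598.007ms (6/7)
3. 1196.013ms @ 12/7 + 598.007ms (6/7)
4. 1794.02ms @ 18/7 + 598.007ms (6/7)
5. 2392.027ms @ 24/7 + 598.007ms (6/7)
6. 2990.033ms @ 30/7 + 598.007ms (6/7)
7. 3588.04ms @ 36/7 + 598.007ms (6/7)

note 5 onset = 24/7b = 2392.027ms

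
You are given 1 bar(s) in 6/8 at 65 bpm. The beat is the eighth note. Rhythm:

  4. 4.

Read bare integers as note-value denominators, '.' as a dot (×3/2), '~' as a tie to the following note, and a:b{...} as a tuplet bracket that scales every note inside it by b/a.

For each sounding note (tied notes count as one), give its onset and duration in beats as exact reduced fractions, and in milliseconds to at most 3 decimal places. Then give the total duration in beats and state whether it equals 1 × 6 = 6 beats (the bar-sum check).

1) 0.0ms=0b +2769.231ms=3b
2) 2769.231ms=3b +2769.231ms=3b
Σ=6b of 6 (65bpm 6/8) — PASS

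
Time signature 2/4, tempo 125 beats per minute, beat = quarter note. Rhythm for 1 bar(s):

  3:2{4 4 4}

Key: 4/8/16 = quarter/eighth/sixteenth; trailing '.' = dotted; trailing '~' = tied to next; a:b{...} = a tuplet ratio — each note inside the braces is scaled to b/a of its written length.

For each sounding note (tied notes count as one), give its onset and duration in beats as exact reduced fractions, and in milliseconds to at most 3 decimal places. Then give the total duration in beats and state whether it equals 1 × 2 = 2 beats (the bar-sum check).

1) 0.0ms=0b +320.0ms=2/3b
2) 320.0ms=2/3b +320.0ms=2/3b
3) 640.0ms=4/3b +320.0ms=2/3b
Σ=2b of 2 (125bpm 2/4) — PASS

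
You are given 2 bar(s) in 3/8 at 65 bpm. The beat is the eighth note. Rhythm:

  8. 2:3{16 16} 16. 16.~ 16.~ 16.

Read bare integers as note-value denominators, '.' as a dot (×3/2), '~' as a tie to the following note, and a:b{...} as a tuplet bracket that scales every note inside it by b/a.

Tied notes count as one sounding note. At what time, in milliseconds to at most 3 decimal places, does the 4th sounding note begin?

1. 0.0ms @ 0 + 1384.615ms (3/2)
2. 1384.615ms @ 3/2 + 692.308ms (3/4)
3. 2076.923ms @ 9/4 + 692.308ms (3/4)
4. 2769.231ms @ 3 + 692.308ms (3/4)
5. 3461.538ms @ 15/4 + 2076.923ms (9/4)

note 4 onset = 3b = 2769.231ms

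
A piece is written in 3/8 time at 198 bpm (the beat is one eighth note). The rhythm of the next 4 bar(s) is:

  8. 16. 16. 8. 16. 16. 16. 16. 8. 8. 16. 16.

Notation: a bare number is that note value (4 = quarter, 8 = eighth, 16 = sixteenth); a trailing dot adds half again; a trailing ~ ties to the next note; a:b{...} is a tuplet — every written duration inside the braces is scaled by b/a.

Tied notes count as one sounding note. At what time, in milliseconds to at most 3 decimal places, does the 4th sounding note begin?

1. 0.0ms @ 0 + 454.545ms (3/2)
2. 454.545ms @ 3/2 + 227.273ms (3/4)
3. 681.818ms @ 9/4 + 227.273ms (3/4)
4. 909.091ms @ 3 + 454.545ms (3/2)
5. 1363.636ms @ 9/2 + 227.273ms (3/4)
6. 1590.909ms @ 21/4 + 227.273ms (3/4)
7. 1818.182ms @ 6 + 227.273ms (3/4)
8. 2045.455ms @ 27/4 + 227.273ms (3/4)
9. 2272.727ms @ 15/2 + 454.545ms (3/2)
10. 2727.273ms @ 9 + 454.545ms (3/2)
11. 3181.818ms @ 21/2 + 227.273ms (3/4)
12. 3409.091ms @ 45/4 + 227.273ms (3/4)

note 4 onset = 3b = 909.091ms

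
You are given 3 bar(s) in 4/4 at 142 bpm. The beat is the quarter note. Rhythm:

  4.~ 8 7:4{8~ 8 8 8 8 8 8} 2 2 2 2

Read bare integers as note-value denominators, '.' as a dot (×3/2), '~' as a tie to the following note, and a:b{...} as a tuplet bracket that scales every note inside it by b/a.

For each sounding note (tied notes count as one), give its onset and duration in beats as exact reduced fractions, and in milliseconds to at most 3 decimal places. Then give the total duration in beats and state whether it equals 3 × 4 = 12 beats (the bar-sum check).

1) 0.0ms=0b +845.07ms=2b
2) 845.07ms=2b +241.449ms=4/7b
3) 1086.519ms=18/7b +120.724ms=2/7b
4) 1207.243ms=20/7b +120.724ms=2/7b
5) 1327.968ms=22/7b +120.724ms=2/7b
6) 1448.692ms=24/7b +120.724ms=2/7b
7) 1569.416ms=26/7b +120.724ms=2/7b
8) 1690.141ms=4b +845.07ms=2b
9) 2535.211ms=6b +845.07ms=2b
10) 3380.282ms=8b +845.07ms=2b
11) 4225.352ms=10b +845.07ms=2b
Σ=12b of 12 (142bpm 4/4) — PASS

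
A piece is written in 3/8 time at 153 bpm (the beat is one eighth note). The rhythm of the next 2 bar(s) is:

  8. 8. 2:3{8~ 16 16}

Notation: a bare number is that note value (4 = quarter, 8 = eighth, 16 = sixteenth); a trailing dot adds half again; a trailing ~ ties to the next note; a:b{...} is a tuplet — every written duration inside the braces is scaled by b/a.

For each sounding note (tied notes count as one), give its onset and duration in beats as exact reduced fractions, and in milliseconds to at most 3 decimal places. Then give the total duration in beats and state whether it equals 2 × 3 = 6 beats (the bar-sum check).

1) 0.0ms=0b +588.235ms=3/2b
2) 588.235ms=3/2b +588.235ms=3/2b
3) 1176.471ms=3b +882.353ms=9/4b
4) 2058.824ms=21/4b +294.118ms=3/4b
Σ=6b of 6 (153bpm 3/8) — PASS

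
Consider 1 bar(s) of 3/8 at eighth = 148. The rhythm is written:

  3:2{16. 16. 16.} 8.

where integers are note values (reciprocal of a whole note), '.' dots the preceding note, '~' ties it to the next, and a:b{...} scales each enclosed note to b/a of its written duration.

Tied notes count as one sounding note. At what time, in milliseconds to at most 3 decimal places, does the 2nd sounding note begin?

note 2 onset = 1/2b = 202.703ms

1. 0.0ms @ 0 + 202.703ms (1/2)
2. 202.703ms @ 1/2 + 202.703ms (1/2)
3. 405.405ms @ 1 + 202.703ms (1/2)
4. 608.108ms @ 3/2 + 608.108ms (3/2)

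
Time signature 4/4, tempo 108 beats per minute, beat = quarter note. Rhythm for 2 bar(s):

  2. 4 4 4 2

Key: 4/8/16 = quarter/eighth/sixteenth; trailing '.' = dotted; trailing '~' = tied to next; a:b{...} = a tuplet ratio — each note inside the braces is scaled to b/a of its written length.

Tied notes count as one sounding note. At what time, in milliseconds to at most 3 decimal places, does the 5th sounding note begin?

1. 0.0ms @ 0 + 1666.667ms (3)
2. 1666.667ms @ 3 + 555.556ms (1)
3. 2222.222ms @ 4 + 555.556ms (1)
4. 2777.778ms @ 5 + 555.556ms (1)
5. 3333.333ms @ 6 + 1111.111ms (2)

note 5 onset = 6b = 3333.333ms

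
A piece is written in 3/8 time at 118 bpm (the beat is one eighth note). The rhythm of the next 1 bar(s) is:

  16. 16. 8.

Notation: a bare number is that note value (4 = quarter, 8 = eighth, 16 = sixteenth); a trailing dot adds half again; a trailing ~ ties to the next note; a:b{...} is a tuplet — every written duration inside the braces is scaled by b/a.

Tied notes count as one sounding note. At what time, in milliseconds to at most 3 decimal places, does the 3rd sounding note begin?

note 3 onset = 3/2b = 762.712ms

1. 0.0ms @ 0 + 381.356ms (3/4)
2. 381.356ms @ 3/4 + 381.356ms (3/4)
3. 762.712ms @ 3/2 + 762.712ms (3/2)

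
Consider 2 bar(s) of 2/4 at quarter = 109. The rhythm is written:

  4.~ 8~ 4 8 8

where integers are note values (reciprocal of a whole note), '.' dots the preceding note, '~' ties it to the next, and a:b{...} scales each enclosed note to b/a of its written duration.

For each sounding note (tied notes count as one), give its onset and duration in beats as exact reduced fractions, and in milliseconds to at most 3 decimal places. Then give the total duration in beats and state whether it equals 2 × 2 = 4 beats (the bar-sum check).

1) 0.0ms=0b +1651.376ms=3b
2) 1651.376ms=3b +275.229ms=1/2b
3) 1926.606ms=7/2b +275.229ms=1/2b
Σ=4b of 4 (109bpm 2/4) — PASS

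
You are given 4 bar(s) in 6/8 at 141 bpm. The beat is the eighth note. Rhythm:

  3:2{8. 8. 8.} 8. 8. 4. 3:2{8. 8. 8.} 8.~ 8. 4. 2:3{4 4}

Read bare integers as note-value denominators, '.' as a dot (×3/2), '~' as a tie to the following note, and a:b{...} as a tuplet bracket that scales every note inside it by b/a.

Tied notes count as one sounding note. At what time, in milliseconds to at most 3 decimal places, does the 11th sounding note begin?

1. 0.0ms @ 0 + 425.532ms (1)
2. 425.532ms @ 1 + 425.532ms (1)
3. 851.064ms @ 2 + 425.532ms (1)
4. 1276.596ms @ 3 + 638.298ms (3/2)
5. 1914.894ms @ 9/2 + 638.298ms (3/2)
6. 2553.191ms @ 6 + 1276.596ms (3)
7. 3829.787ms @ 9 + 425.532ms (1)
8. 4255.319ms @ 10 + 425.532ms (1)
9. 4680.851ms @ 11 + 425.532ms (1)
10. 5106.383ms @ 12 + 1276.596ms (3)
11. 6382.979ms @ 15 + 1276.596ms (3)
12. 7659.574ms @ 18 + 1276.596ms (3)
13. 8936.17ms @ 21 + 1276.596ms (3)

note 11 onset = 15b = 6382.979ms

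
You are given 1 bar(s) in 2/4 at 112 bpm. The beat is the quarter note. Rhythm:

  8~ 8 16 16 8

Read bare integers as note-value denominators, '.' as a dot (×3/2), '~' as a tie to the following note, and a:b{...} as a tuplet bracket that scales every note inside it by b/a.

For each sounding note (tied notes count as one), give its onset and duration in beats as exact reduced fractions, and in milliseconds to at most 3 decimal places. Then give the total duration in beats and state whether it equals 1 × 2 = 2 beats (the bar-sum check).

1) 0.0ms=0b +535.714ms=1b
2) 535.714ms=1b +133.929ms=1/4b
3) 669.643ms=5/4b +133.929ms=1/4b
4) 803.571ms=3/2b +267.857ms=1/2b
Σ=2b of 2 (112bpm 2/4) — PASS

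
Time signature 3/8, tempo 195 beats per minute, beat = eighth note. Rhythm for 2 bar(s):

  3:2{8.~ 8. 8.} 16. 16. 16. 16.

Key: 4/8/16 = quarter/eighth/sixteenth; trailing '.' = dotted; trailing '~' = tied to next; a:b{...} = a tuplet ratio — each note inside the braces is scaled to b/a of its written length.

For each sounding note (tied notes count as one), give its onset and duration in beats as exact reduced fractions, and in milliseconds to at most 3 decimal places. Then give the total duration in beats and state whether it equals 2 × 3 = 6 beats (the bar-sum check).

1) 0.0ms=0b +615.385ms=2b
2) 615.385ms=2b +307.692ms=1b
3) 923.077ms=3b +230.769ms=3/4b
4) 1153.846ms=15/4b +230.769ms=3/4b
5) 1384.615ms=9/2b +230.769ms=3/4b
6) 1615.385ms=21/4b +230.769ms=3/4b
Σ=6b of 6 (195bpm 3/8) — PASS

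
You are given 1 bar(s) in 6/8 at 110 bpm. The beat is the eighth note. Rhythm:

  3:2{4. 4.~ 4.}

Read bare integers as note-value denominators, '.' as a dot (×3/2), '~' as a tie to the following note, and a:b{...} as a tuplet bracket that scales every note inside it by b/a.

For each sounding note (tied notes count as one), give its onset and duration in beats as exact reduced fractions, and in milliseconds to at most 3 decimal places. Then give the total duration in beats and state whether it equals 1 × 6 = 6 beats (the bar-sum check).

1) 0.0ms=0b +1090.909ms=2b
2) 1090.909ms=2b +2181.818ms=4b
Σ=6b of 6 (110bpm 6/8) — PASS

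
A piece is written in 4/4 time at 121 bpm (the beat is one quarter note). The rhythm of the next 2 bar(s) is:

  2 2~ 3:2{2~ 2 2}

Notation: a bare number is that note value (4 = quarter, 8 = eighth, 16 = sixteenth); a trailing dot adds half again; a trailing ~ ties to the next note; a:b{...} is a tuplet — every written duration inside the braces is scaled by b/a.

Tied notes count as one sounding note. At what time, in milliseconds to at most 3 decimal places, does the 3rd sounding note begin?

note 3 onset = 20/3b = 3305.785ms

1. 0.0ms @ 0 + 991.736ms (2)
2. 991.736ms @ 2 + 2314.05ms (14/3)
3. 3305.785ms @ 20/3 + 661.157ms (4/3)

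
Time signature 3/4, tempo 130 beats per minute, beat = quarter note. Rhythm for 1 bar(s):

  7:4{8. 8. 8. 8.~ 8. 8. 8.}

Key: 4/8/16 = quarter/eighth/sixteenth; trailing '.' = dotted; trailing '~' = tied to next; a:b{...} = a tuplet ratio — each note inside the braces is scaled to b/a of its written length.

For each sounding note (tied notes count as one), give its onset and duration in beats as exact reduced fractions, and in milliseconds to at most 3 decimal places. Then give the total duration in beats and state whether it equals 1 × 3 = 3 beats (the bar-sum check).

1) 0.0ms=0b +197.802ms=3/7b
2) 197.802ms=3/7b +197.802ms=3/7b
3) 395.604ms=6/7b +197.802ms=3/7b
4) 593.407ms=9/7b +395.604ms=6/7b
5) 989.011ms=15/7b +197.802ms=3/7b
6) 1186.813ms=18/7b +197.802ms=3/7b
Σ=3b of 3 (130bpm 3/4) — PASS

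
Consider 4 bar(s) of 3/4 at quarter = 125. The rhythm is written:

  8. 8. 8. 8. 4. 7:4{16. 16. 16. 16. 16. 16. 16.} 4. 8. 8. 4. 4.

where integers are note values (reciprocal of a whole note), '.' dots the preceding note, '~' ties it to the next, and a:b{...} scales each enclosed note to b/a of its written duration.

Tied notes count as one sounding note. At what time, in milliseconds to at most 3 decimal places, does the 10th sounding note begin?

1. 0.0ms @ 0 + 360.0ms (3/4)
2. 360.0ms @ 3/4 + 360.0ms (3/4)
3. 720.0ms @ 3/2 + 360.0ms (3/4)
4. 1080.0ms @ 9/4 + 360.0ms (3/4)
5. 1440.0ms @ 3 + 720.0ms (3/2)
6. 2160.0ms @ 9/2 + 102.857ms (3/14)
7. 2262.857ms @ 33/7 + 102.857ms (3/14)
8. 2365.714ms @ 69/14 + 102.857ms (3/14)
9. 2468.571ms @ 36/7 + 102.857ms (3/14)
10. 2571.429ms @ 75/14 + 102.857ms (3/14)
11. 2674.286ms @ 39/7 + 102.857ms (3/14)
12. 2777.143ms @ 81/14 + 102.857ms (3/14)
13. 2880.0ms @ 6 + 720.0ms (3/2)
14. 3600.0ms @ 15/2 + 360.0ms (3/4)
15. 3960.0ms @ 33/4 + 360.0ms (3/4)
16. 4320.0ms @ 9 + 720.0ms (3/2)
17. 5040.0ms @ 21/2 + 720.0ms (3/2)

note 10 onset = 75/14b = 2571.429ms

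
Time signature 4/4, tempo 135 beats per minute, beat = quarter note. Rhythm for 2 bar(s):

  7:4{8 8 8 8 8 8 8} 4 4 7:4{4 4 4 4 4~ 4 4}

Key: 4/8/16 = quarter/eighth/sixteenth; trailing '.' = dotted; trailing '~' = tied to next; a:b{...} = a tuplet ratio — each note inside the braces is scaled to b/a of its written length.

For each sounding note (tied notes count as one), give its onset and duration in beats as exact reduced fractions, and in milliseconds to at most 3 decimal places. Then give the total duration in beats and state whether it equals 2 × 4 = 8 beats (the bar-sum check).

1) 0.0ms=0b +126.984ms=2/7b
2) 126.984ms=2/7b +126.984ms=2/7b
3) 253.968ms=4/7b +126.984ms=2/7b
4) 380.952ms=6/7b +126.984ms=2/7b
5) 507.937ms=8/7b +126.984ms=2/7b
6) 634.921ms=10/7b +126.984ms=2/7b
7) 761.905ms=12/7b +126.984ms=2/7b
8) 888.889ms=2b +444.444ms=1b
9) 1333.333ms=3b +444.444ms=1b
10) 1777.778ms=4b +253.968ms=4/7b
11) 2031.746ms=32/7b +253.968ms=4/7b
12) 2285.714ms=36/7b +253.968ms=4/7b
13) 2539.683ms=40/7b +253.968ms=4/7b
14) 2793.651ms=44/7b +507.937ms=8/7b
15) 3301.587ms=52/7b +253.968ms=4/7b
Σ=8b of 8 (135bpm 4/4) — PASS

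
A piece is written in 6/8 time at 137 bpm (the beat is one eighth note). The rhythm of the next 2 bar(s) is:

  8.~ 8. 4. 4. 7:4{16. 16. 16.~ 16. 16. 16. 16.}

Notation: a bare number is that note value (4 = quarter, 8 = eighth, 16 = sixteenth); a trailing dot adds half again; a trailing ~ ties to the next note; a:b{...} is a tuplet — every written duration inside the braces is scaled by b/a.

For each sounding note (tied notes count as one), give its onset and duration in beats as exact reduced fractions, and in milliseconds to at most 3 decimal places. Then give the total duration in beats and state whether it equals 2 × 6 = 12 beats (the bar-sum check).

1) 0.0ms=0b +1313.869ms=3b
2) 1313.869ms=3b +1313.869ms=3b
3) 2627.737ms=6b +1313.869ms=3b
4) 3941.606ms=9b +187.696ms=3/7b
5) 4129.301ms=66/7b +187.696ms=3/7b
6) 4316.997ms=69/7b +375.391ms=6/7b
7) 4692.388ms=75/7b +187.696ms=3/7b
8) 4880.083ms=78/7b +187.696ms=3/7b
9) 5067.779ms=81/7b +187.696ms=3/7b
Σ=12b of 12 (137bpm 6/8) — PASS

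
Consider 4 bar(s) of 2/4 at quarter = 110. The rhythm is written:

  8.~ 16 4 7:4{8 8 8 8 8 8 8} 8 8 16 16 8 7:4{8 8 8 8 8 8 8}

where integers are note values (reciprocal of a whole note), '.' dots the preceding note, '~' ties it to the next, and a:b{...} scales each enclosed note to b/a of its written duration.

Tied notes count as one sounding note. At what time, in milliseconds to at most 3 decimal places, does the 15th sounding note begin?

note 15 onset = 6b = 3272.727ms

1. 0.0ms @ 0 + 545.455ms (1)
2. 545.455ms @ 1 + 545.455ms (1)
3. 1090.909ms @ 2 + 155.844ms (2/7)
4. 1246.753ms @ 16/7 + 155.844ms (2/7)
5. 1402.597ms @ 18/7 + 155.844ms (2/7)
6. 1558.442ms @ 20/7 + 155.844ms (2/7)
7. 1714.286ms @ 22/7 + 155.844ms (2/7)
8. 1870.13ms @ 24/7 + 155.844ms (2/7)
9. 2025.974ms @ 26/7 + 155.844ms (2/7)
10. 2181.818ms @ 4 + 272.727ms (1/2)
11. 2454.545ms @ 9/2 + 272.727ms (1/2)
12. 2727.273ms @ 5 + 136.364ms (1/4)
13. 2863.636ms @ 21/4 + 136.364ms (1/4)
14. 3000.0ms @ 11/2 + 272.727ms (1/2)
15. 3272.727ms @ 6 + 155.844ms (2/7)
16. 3428.571ms @ 44/7 + 155.844ms (2/7)
17. 3584.416ms @ 46/7 + 155.844ms (2/7)
18. 3740.26ms @ 48/7 + 155.844ms (2/7)
19. 3896.104ms @ 50/7 + 155.844ms (2/7)
20. 4051.948ms @ 52/7 + 155.844ms (2/7)
21. 4207.792ms @ 54/7 + 155.844ms (2/7)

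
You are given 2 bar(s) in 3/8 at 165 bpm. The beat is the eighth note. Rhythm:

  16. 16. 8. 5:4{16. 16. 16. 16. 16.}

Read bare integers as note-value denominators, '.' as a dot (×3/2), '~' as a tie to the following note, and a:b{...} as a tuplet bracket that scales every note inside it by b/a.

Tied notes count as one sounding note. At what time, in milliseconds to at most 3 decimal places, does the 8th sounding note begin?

note 8 onset = 27/5b = 1963.636ms

1. 0.0ms @ 0 + 272.727ms (3/4)
2. 272.727ms @ 3/4 + 272.727ms (3/4)
3. 545.455ms @ 3/2 + 545.455ms (3/2)
4. 1090.909ms @ 3 + 218.182ms (3/5)
5. 1309.091ms @ 18/5 + 218.182ms (3/5)
6. 1527.273ms @ 21/5 + 218.182ms (3/5)
7. 1745.455ms @ 24/5 + 218.182ms (3/5)
8. 1963.636ms @ 27/5 + 218.182ms (3/5)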